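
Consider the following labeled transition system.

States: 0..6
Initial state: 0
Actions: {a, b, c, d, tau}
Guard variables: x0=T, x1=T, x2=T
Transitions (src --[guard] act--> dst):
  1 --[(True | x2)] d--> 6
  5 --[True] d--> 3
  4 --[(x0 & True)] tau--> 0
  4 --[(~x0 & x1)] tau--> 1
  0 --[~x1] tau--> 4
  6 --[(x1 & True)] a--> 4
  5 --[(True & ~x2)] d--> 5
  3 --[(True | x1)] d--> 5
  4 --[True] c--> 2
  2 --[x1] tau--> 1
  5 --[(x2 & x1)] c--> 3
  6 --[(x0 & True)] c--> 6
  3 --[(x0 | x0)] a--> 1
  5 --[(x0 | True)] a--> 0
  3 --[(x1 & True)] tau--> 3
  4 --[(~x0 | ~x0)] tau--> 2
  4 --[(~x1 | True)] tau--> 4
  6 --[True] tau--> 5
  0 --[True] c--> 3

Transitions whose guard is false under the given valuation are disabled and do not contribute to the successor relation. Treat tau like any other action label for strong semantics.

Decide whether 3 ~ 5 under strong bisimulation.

Answer: NOT BISIMILAR

Analysis:
Bisimulation quotient by refinement:
  round 0: {{0,1,2,3,4,5,6}}
  round 1: {{0},{1},{2},{3},{4},{5},{6}}
stable after 2 split(s): 7 block(s)
3∈{3}, 5∈{5}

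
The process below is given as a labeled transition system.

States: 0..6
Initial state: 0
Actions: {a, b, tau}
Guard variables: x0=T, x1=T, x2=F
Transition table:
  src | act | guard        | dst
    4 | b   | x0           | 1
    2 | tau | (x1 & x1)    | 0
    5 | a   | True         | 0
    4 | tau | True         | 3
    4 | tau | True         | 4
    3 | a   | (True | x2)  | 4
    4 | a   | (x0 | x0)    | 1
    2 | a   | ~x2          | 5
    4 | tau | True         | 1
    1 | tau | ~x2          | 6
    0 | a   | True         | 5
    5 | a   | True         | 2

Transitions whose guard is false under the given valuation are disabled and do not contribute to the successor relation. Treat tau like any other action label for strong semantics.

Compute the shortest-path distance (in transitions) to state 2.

Layered search for 2:
  Layer 0: {0}
  Layer 1: {5}
  Layer 2: {2}
depth(2)=2, e.g. a·a

Answer: 2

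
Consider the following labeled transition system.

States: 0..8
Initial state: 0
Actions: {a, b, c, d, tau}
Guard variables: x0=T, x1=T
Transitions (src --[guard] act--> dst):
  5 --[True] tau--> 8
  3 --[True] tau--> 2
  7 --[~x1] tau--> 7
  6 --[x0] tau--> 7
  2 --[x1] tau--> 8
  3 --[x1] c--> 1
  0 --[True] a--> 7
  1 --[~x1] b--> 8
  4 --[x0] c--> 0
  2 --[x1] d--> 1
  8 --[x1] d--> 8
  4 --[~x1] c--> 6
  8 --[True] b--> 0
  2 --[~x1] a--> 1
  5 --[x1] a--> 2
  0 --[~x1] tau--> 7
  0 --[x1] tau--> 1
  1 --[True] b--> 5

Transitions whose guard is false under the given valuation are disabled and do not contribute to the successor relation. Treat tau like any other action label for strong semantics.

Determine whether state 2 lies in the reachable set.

13 transition(s) survive guard evaluation.
Layer 0: {0}
Layer 1: {1,7}  now seen {0,1,7}
Layer 2: {5}  now seen {0,1,5,7}
Layer 3: {2,8}  now seen {0,1,2,5,7,8}
Reachable = {0,1,2,5,7,8}
Path to 2: tau·b·a

Answer: REACHABLE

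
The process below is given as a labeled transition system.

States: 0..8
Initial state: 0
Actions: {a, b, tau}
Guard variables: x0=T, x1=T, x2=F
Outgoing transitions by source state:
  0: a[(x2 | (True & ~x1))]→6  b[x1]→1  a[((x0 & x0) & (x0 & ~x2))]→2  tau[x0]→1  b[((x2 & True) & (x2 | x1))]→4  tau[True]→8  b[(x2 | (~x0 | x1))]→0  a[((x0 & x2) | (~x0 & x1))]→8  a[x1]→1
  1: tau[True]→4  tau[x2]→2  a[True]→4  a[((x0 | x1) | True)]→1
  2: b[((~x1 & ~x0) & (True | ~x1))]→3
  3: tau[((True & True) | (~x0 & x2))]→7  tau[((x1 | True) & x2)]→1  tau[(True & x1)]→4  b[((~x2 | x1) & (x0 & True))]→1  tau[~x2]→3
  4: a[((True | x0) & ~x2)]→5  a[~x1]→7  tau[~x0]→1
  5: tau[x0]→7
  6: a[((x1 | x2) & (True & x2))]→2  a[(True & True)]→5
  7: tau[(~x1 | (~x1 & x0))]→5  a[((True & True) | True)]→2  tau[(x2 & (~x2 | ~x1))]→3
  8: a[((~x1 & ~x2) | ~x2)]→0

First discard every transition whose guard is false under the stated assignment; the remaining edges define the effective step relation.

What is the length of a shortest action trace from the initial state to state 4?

Breadth-first toward 4:
  depth 0: {0}
  depth 1: {1,2,8}
  depth 2: {4}
4 enters at depth 2; path a·a

Answer: 2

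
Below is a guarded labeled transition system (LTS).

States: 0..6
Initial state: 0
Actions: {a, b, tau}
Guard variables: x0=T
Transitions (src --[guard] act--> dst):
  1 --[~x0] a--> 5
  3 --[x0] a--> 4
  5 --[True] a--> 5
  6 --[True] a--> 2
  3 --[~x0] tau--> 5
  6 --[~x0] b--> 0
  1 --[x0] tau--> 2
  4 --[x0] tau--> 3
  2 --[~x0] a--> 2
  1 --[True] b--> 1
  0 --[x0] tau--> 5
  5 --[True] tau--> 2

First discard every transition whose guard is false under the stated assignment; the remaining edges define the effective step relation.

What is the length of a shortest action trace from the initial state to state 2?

Answer: 2

Analysis:
Breadth-first toward 2:
  Layer 0: {0}
  Layer 1: {5}
  Layer 2: {2}
first hit 2 at d=2 via tau·tau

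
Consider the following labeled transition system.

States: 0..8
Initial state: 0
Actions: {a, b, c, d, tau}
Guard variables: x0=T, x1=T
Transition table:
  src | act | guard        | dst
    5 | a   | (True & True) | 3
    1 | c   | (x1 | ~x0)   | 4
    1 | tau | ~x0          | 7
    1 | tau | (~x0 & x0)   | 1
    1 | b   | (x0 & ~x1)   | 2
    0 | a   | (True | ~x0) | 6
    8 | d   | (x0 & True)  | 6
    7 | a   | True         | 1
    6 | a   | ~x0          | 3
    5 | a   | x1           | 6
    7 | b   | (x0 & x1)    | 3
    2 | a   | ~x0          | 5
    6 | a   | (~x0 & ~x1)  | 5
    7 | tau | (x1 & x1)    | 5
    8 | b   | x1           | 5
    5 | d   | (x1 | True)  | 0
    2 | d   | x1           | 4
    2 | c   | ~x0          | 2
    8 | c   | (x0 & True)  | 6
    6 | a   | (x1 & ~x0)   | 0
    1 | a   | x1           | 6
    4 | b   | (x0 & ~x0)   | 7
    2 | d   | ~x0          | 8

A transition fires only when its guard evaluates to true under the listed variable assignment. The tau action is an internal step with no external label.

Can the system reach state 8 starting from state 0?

Guard filter leaves 13 enabled edge(s).
L0 = {0}
L1 = {6}  total {0,6}
Reach set: {0,6}

Answer: UNREACHABLE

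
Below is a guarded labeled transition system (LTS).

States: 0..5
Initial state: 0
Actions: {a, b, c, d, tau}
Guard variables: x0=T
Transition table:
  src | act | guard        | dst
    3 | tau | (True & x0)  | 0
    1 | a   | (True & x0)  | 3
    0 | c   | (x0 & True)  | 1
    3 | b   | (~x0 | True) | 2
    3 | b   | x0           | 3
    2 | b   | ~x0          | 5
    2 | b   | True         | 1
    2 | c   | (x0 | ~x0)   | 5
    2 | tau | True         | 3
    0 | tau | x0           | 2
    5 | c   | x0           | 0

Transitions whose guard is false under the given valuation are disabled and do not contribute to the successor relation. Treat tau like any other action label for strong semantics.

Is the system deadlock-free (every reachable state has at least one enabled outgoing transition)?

Reachable = {0,1,2,3,5}
  0: c→1  tau→2  [deg 2]
  1: a→3  [deg 1]
  2: b→1  c→5  tau→3  [deg 3]
  3: b→2  b→3  tau→0  [deg 3]
  5: c→0  [deg 1]

Answer: DEADLOCK-FREE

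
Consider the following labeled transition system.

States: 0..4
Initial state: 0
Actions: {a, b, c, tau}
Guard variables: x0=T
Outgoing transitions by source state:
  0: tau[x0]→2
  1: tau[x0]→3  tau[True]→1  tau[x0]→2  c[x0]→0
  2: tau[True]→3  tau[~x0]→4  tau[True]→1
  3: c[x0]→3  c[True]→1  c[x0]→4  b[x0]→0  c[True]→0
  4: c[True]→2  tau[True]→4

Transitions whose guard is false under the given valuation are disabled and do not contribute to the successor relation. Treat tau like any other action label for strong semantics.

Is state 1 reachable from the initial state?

Guard filter leaves 14 enabled edge(s).
Layer 0: {0}
Layer 1: {2}  cumulative {0,2}
Layer 2: {1,3}  cumulative {0,1,2,3}
Layer 3: {4}  cumulative {0,1,2,3,4}
Reach set: {0,1,2,3,4}
trace reaching 1: tau·tau

Answer: REACHABLE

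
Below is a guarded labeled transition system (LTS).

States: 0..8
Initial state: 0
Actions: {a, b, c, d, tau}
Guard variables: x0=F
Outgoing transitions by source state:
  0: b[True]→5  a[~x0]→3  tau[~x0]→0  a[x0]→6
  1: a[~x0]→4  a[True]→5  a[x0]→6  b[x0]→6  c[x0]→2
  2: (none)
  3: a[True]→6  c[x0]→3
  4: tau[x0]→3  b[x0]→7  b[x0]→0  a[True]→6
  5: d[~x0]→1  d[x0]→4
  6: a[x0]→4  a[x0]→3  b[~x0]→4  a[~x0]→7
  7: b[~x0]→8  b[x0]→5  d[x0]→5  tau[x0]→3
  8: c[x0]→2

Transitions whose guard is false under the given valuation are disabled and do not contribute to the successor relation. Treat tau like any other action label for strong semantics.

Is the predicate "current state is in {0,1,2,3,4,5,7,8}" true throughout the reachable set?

Answer: INVARIANT VIOLATED at state 6

Working:
Allowed set {0,1,2,3,4,5,7,8}
Reachable = {0,1,3,4,5,6,7,8}
  0: ✓
  1: ✓
  3: ✓
  4: ✓
  5: ✓
  6: VIOLATES
  7: ✓
  8: ✓
reach 6 via a·a — violates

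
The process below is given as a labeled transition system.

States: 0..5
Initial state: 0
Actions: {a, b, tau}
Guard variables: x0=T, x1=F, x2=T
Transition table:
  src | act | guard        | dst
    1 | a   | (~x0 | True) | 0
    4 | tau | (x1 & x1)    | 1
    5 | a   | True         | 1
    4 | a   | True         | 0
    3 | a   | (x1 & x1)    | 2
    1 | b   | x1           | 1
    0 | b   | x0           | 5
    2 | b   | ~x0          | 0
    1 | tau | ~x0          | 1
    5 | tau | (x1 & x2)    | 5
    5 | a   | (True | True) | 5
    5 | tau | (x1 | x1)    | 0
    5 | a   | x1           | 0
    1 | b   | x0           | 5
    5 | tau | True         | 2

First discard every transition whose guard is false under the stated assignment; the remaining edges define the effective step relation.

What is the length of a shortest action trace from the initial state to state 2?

Answer: 2

Working:
BFS to 2:
  Layer 0: {0}
  Layer 1: {5}
  Layer 2: {1,2}
2 enters at depth 2; path b·tau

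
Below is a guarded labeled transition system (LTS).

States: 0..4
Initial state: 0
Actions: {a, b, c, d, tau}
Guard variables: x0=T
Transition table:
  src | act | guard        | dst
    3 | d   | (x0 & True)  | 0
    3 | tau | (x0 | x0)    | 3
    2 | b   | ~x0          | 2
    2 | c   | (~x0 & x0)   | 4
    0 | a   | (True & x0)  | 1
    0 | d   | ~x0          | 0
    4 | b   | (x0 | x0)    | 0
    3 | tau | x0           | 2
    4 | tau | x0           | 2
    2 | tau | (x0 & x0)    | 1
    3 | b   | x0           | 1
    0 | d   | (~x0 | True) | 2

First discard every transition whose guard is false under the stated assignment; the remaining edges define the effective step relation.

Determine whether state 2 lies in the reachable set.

Answer: REACHABLE

Analysis:
9 transition(s) survive guard evaluation.
L0 = {0}
L1 = {1,2}  now seen {0,1,2}
Reachable = {0,1,2}
witness 2: d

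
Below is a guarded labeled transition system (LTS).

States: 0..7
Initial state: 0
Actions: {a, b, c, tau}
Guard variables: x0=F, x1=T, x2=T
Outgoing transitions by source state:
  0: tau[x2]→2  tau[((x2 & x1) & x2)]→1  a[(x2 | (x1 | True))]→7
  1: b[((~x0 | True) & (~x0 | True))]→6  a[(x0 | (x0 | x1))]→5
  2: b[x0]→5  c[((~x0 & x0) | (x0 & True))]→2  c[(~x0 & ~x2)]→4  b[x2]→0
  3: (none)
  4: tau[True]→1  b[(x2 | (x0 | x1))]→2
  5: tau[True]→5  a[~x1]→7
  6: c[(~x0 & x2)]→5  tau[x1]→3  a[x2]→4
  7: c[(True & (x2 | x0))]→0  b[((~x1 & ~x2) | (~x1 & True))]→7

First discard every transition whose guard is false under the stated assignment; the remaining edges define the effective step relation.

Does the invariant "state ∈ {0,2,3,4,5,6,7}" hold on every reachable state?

Inv-set: {0,2,3,4,5,6,7}
Reachable = {0,1,2,3,4,5,6,7}
  0: safe
  1: VIOLATES
  2: safe
  3: safe
  4: safe
  5: safe
  6: safe
  7: safe
witness against invariant: tau → 1

Answer: INVARIANT VIOLATED at state 1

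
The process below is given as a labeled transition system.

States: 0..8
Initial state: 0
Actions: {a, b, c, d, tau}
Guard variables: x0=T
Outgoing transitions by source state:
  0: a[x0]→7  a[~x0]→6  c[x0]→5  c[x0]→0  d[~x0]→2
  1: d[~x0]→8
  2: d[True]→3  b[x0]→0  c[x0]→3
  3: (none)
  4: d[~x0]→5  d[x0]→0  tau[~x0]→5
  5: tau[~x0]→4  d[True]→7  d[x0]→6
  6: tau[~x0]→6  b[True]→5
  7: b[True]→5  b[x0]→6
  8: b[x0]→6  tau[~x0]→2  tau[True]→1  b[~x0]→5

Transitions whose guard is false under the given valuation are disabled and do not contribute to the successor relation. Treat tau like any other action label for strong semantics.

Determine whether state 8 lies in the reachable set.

Guard filter leaves 14 enabled edge(s).
depth 0: {0}
depth 1: {5,7}  total {0,5,7}
depth 2: {6}  total {0,5,6,7}
R = {0,5,6,7}

Answer: UNREACHABLE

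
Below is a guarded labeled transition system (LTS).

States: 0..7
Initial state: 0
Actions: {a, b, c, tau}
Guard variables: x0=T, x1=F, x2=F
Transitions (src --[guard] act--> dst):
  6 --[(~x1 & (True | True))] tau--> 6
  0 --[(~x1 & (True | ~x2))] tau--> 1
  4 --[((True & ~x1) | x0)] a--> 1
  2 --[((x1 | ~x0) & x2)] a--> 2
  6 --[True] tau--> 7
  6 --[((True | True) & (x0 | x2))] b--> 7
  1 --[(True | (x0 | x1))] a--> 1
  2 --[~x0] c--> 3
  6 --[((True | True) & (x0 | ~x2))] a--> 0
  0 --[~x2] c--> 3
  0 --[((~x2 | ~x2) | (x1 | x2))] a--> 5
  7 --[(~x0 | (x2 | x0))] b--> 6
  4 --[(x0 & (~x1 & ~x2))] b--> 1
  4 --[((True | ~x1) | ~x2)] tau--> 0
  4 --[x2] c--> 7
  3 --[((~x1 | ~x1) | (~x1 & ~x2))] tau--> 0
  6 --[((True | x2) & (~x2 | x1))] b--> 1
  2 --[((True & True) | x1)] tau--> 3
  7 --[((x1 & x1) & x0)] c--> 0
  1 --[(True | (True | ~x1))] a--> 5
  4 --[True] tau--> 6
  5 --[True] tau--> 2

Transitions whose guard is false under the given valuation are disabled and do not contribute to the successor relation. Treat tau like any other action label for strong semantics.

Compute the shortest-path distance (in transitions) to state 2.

Answer: 2

Analysis:
BFS to 2:
  L0 = {0}
  L1 = {1,3,5}
  L2 = {2}
first hit 2 at d=2 via a·tau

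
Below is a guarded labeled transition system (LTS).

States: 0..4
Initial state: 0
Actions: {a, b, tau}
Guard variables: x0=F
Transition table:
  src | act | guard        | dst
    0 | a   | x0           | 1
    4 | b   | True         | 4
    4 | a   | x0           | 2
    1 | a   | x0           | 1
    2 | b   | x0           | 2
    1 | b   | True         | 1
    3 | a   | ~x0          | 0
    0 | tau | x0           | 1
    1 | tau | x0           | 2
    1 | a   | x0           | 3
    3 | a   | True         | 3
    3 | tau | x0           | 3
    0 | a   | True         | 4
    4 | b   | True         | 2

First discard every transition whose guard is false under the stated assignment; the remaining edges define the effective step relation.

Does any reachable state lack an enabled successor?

Answer: DEADLOCK at state 2

Analysis:
Reachable = {0,2,4}
  0: a→4  [1 out]
  2: ∅  [deadlock]
  4: b→2  b→4  [2 out]
witness 2: a·b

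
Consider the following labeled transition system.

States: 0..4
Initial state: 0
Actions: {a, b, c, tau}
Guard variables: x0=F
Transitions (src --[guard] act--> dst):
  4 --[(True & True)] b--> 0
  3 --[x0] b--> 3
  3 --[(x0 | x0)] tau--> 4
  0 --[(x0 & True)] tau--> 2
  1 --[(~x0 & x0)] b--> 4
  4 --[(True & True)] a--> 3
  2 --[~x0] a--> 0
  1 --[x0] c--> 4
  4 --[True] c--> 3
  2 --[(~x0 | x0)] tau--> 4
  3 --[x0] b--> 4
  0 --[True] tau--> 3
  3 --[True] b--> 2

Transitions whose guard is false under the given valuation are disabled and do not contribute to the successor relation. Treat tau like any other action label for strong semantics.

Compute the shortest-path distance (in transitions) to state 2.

Answer: 2

Working:
BFS to 2:
  Layer 0: {0}
  Layer 1: {3}
  Layer 2: {2}
2 enters at depth 2; path tau·b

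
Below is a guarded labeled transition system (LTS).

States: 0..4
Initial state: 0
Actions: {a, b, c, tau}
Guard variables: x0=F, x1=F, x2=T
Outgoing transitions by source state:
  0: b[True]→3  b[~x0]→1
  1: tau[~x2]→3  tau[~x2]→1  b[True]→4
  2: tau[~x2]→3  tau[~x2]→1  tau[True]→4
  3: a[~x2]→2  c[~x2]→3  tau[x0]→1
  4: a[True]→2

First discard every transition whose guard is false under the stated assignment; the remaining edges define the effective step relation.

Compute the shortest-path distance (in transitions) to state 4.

Answer: 2

Analysis:
BFS to 4:
  L0 = {0}
  L1 = {1,3}
  L2 = {4}
first hit 4 at d=2 via b·b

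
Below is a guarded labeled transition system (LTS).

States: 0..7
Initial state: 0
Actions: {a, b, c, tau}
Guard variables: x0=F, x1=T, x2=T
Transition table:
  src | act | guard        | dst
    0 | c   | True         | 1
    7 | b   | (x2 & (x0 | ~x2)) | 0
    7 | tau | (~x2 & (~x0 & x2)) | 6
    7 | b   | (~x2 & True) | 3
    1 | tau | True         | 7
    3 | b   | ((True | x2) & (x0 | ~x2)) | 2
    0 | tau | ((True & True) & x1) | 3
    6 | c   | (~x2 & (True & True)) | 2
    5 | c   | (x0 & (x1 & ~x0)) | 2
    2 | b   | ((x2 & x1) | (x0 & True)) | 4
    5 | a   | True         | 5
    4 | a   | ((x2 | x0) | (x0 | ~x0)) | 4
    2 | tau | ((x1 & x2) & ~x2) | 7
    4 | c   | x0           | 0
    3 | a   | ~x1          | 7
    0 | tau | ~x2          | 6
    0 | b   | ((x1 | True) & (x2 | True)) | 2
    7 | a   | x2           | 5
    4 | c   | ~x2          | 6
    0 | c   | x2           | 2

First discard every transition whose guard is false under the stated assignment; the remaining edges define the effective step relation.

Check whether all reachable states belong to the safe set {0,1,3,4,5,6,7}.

Answer: INVARIANT VIOLATED at state 2

Trace:
Inv-set: {0,1,3,4,5,6,7}
Reach set: {0,1,2,3,4,5,7}
  0: ok
  1: ok
  2: outside
  3: ok
  4: ok
  5: ok
  7: ok
reach 2 via c — violates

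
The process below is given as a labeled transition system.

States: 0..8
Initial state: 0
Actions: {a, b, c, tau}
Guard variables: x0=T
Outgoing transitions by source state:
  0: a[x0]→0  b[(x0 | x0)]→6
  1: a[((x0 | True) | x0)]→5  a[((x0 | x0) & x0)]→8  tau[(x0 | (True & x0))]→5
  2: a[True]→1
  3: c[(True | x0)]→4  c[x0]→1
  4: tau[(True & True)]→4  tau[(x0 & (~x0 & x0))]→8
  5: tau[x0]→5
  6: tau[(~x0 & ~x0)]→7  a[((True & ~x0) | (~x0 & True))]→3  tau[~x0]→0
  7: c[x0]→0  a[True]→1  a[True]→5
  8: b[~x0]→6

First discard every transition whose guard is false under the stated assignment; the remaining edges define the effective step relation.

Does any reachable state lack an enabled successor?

Reachable = {0,6}
  0: a→0  b→6  [deg 2]
  6: ∅  [deadlock]
Path to 6: b

Answer: DEADLOCK at state 6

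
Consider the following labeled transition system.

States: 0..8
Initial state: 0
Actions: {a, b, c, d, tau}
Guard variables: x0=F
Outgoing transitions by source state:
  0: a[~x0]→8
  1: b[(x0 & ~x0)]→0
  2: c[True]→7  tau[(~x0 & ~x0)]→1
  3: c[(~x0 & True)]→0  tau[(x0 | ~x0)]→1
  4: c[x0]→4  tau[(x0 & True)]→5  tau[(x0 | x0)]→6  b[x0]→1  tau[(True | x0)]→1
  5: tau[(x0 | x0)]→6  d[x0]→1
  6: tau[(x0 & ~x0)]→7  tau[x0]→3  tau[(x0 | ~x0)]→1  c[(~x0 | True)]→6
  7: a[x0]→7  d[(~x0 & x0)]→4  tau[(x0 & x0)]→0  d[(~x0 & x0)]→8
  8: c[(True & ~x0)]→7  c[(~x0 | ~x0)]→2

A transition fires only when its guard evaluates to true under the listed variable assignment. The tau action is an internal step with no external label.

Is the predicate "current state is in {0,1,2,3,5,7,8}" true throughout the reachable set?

Allowed set {0,1,2,3,5,7,8}
Reachable = {0,1,2,7,8}
  0: safe
  1: safe
  2: safe
  7: safe
  8: safe

Answer: INVARIANT HOLDS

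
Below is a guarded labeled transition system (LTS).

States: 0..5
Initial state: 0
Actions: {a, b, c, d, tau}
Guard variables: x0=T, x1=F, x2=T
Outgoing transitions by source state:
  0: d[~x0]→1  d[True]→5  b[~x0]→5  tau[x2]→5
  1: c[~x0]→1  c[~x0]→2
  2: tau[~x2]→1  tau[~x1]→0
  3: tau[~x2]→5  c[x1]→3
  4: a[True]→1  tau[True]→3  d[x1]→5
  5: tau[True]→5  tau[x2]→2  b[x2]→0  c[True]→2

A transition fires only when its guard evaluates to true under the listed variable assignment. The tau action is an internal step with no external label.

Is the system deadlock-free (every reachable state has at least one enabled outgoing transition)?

Answer: DEADLOCK-FREE

Analysis:
Reach set: {0,2,5}
  0: d→5  tau→5  [2 out]
  2: tau→0  [1 out]
  5: b→0  c→2  tau→2  tau→5  [4 out]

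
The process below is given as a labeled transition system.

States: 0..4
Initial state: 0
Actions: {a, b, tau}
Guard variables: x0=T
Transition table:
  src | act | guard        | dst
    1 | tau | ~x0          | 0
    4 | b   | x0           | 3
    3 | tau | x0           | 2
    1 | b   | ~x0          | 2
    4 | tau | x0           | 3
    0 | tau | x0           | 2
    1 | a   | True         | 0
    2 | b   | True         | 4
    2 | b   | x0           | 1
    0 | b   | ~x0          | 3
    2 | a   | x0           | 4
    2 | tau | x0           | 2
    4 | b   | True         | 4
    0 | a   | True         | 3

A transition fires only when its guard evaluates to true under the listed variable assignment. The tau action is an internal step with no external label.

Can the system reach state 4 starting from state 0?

Answer: REACHABLE

Trace:
After dropping false guards: 11 live edges.
Layer 0: {0}
Layer 1: {2,3}  total {0,2,3}
Layer 2: {1,4}  total {0,1,2,3,4}
R = {0,1,2,3,4}
Path to 4: tau·b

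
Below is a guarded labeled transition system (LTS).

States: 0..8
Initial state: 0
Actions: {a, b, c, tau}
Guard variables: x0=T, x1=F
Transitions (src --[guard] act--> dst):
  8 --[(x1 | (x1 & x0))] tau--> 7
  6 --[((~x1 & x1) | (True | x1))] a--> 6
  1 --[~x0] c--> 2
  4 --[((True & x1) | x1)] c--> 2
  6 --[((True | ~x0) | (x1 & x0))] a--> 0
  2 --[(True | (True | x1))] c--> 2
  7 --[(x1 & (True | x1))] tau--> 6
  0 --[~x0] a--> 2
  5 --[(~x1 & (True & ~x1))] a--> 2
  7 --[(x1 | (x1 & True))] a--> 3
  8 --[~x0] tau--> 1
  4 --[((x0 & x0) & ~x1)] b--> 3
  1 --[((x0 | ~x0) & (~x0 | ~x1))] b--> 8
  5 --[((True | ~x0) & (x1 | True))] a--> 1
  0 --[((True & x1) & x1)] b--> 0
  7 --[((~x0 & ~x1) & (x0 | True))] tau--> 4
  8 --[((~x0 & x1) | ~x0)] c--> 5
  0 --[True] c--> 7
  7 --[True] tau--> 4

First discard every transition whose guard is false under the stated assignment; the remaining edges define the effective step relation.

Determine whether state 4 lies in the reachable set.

Answer: REACHABLE

Trace:
Guard filter leaves 9 enabled edge(s).
depth 0: {0}
depth 1: {7}  cumulative {0,7}
depth 2: {4}  cumulative {0,4,7}
depth 3: {3}  cumulative {0,3,4,7}
Reach set: {0,3,4,7}
trace reaching 4: c·tau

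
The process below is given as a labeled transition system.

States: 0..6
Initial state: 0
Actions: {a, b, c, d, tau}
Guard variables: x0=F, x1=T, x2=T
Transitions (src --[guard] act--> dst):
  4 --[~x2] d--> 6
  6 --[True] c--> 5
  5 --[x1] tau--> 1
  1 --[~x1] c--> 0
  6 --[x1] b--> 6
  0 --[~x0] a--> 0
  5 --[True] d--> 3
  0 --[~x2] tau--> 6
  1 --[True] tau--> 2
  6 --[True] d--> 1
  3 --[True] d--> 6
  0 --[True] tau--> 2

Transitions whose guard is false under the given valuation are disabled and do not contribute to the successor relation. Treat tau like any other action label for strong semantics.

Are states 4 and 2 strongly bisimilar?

Bisimulation quotient by refinement:
  P[0] = {{0,1,2,3,4,5,6}}
  P[1] = {{0},{1},{2,4},{3},{5},{6}}
6 equivalence class(es) (converged in 2)
4∈{2,4}, 2∈{2,4}

Answer: BISIMILAR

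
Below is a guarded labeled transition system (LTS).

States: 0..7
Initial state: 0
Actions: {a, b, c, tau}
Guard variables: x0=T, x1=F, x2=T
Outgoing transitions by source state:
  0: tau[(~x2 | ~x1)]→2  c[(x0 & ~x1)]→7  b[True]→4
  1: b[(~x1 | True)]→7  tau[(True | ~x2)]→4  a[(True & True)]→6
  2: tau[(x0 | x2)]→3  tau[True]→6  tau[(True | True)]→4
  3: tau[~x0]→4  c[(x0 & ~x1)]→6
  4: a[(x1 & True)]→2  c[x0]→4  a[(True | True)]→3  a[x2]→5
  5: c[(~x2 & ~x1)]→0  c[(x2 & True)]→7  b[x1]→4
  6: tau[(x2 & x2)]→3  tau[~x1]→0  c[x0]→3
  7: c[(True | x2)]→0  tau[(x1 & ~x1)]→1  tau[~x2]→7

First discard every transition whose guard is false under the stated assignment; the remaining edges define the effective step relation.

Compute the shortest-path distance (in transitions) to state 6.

Answer: 2

Working:
BFS to 6:
  depth 0: {0}
  depth 1: {2,4,7}
  depth 2: {3,5,6}
6 enters at depth 2; path tau·tau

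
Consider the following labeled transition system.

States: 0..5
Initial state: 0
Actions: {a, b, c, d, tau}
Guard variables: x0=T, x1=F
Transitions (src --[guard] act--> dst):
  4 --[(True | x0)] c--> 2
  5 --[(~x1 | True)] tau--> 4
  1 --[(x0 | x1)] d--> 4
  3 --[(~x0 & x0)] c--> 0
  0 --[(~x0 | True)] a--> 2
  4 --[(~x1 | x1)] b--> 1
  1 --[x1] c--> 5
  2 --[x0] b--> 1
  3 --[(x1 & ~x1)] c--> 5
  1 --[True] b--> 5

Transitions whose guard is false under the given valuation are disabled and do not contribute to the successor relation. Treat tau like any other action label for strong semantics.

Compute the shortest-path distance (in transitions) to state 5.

Answer: 3

Working:
BFS to 5:
  depth 0: {0}
  depth 1: {2}
  depth 2: {1}
  depth 3: {4,5}
first hit 5 at d=3 via a·b·b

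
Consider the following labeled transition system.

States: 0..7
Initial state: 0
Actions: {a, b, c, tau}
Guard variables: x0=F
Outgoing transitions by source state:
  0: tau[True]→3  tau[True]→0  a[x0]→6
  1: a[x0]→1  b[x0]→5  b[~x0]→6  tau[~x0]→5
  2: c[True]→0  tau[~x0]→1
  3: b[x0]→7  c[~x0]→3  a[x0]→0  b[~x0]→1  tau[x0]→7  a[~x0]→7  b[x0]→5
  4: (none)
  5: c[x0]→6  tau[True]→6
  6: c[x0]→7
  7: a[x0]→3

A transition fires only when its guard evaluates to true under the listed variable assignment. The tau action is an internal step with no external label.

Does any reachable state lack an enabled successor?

Reachable = {0,1,3,5,6,7}
  0: tau→0  tau→3  [2 exit(s)]
  1: b→6  tau→5  [2 exit(s)]
  3: a→7  b→1  c→3  [3 exit(s)]
  5: tau→6  [1 exit(s)]
  6: ∅  [STUCK]
  7: ∅  [STUCK]
witness 6: tau·b·b

Answer: DEADLOCK at state 6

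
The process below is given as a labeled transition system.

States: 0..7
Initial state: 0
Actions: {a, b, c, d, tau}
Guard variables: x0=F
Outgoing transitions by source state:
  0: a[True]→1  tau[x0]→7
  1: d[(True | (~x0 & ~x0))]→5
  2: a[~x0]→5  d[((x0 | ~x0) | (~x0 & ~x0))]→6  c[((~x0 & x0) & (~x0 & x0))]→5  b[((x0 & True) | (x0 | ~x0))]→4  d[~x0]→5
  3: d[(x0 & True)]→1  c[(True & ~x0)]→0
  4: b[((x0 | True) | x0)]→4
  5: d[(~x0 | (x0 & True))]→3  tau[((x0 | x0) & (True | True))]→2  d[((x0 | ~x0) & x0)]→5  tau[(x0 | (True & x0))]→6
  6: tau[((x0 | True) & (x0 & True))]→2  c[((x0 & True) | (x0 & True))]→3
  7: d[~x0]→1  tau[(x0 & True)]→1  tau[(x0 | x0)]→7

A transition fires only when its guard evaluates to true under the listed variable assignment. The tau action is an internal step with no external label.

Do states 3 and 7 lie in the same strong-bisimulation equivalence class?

Answer: NOT BISIMILAR

Working:
Compute ~ classes (split until stable):
  P[0] = {{0,1,2,3,4,5,6,7}}
  P[1] = {{0},{1,5,7},{2},{3},{4},{6}}
  P[2] = {{0},{1,7},{2},{3},{4},{5},{6}}
  P[3] = {{0},{1},{2},{3},{4},{5},{6},{7}}
8 equivalence class(es) (converged in 4)
[3]={3}  [7]={7}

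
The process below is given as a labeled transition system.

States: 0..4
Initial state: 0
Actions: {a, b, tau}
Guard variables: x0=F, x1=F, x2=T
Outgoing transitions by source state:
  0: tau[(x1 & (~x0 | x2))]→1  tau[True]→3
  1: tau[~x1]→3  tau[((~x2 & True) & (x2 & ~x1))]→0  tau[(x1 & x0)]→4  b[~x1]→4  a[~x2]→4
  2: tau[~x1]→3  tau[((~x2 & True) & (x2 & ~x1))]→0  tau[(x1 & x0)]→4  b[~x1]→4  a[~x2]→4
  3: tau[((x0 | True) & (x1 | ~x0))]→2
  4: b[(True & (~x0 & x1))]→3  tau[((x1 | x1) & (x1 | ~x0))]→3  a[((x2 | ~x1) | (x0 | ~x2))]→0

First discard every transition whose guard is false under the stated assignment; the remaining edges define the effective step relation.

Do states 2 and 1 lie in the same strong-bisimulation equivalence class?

Answer: BISIMILAR

Trace:
Bisimulation quotient by refinement:
  round 0: {{0,1,2,3,4}}
  round 1: {{0,3},{1,2},{4}}
  round 2: {{0},{1,2},{3},{4}}
4 equivalence class(es) (converged in 3)
[2]={1,2}  [1]={1,2}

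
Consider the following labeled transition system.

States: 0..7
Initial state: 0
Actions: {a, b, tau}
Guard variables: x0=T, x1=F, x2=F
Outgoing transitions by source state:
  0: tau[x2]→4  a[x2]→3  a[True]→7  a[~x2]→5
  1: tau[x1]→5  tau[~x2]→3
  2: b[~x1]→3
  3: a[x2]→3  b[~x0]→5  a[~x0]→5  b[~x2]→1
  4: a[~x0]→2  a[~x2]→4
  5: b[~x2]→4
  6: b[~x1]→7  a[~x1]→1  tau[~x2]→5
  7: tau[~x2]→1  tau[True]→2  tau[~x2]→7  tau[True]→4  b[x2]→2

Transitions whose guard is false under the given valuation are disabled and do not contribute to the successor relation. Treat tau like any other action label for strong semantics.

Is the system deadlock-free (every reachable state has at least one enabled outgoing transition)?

Answer: DEADLOCK-FREE

Working:
Reach set: {0,1,2,3,4,5,7}
  0: a→5  a→7  [2 out]
  1: tau→3  [1 out]
  2: b→3  [1 out]
  3: b→1  [1 out]
  4: a→4  [1 out]
  5: b→4  [1 out]
  7: tau→1  tau→2  tau→4  tau→7  [4 out]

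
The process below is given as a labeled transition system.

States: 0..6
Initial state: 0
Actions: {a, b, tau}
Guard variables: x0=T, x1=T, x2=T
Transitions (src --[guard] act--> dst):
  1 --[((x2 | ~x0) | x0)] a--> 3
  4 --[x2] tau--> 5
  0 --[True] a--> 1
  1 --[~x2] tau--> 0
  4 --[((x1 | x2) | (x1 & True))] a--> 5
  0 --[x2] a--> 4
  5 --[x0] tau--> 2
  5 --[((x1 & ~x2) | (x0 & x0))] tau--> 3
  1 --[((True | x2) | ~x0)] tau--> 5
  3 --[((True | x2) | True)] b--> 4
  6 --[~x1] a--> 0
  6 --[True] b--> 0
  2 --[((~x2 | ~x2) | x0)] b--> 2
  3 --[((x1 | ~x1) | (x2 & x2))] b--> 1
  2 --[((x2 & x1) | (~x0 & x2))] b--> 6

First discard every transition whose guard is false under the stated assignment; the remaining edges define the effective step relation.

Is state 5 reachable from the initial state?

After dropping false guards: 13 live edges.
depth 0: {0}
depth 1: {1,4}  cumulative {0,1,4}
depth 2: {3,5}  cumulative {0,1,3,4,5}
depth 3: {2}  cumulative {0,1,2,3,4,5}
depth 4: {6}  cumulative {0,1,2,3,4,5,6}
Reach set: {0,1,2,3,4,5,6}
Path to 5: a·tau

Answer: REACHABLE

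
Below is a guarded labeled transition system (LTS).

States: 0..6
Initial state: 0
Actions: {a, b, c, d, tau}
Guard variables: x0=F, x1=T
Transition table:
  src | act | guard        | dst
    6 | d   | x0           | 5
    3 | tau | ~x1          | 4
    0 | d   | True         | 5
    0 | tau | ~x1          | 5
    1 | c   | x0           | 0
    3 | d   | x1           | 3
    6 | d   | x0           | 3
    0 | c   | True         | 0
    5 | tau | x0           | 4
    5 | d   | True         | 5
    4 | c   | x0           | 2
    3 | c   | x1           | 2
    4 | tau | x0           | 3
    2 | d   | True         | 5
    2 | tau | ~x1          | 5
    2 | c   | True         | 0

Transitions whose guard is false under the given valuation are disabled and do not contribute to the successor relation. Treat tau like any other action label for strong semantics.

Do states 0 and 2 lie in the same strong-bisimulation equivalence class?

Bisimulation quotient by refinement:
  π0 = {{0,1,2,3,4,5,6}}
  π1 = {{0,2,3},{1,4,6},{5}}
  π2 = {{0,2},{1,4,6},{3},{5}}
Fixed point at round 3; 4 class(es).
0∈{0,2}, 2∈{0,2}

Answer: BISIMILAR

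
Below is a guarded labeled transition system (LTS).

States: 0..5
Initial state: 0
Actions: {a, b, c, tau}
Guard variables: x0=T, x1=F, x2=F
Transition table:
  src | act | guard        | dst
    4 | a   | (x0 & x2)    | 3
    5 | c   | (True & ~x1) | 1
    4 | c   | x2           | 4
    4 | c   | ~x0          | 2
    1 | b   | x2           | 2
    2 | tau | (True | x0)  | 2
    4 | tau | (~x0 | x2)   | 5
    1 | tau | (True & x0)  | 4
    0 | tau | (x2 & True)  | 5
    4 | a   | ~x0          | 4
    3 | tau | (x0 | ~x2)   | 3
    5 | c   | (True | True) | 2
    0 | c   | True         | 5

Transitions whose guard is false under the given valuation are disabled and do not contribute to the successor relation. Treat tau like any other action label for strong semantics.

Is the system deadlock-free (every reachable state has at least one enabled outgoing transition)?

Answer: DEADLOCK at state 4

Working:
R = {0,1,2,4,5}
  0: c→5  [1 exit(s)]
  1: tau→4  [1 exit(s)]
  2: tau→2  [1 exit(s)]
  4: ∅  [deadlock]
  5: c→1  c→2  [2 exit(s)]
witness 4: c·c·tau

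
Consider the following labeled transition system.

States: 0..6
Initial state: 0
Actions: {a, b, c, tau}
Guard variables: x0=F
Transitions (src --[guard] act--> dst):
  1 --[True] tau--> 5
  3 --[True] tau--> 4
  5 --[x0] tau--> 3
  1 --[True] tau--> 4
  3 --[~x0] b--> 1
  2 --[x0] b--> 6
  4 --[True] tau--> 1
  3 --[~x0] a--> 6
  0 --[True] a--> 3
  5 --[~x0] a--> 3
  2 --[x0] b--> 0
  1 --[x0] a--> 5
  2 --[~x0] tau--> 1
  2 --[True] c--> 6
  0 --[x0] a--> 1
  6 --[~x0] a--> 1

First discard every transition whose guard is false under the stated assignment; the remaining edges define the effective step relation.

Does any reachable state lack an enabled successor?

Reach set: {0,1,3,4,5,6}
  0: a→3  [1 out]
  1: tau→4  tau→5  [2 out]
  3: a→6  b→1  tau→4  [3 out]
  4: tau→1  [1 out]
  5: a→3  [1 out]
  6: a→1  [1 out]

Answer: DEADLOCK-FREE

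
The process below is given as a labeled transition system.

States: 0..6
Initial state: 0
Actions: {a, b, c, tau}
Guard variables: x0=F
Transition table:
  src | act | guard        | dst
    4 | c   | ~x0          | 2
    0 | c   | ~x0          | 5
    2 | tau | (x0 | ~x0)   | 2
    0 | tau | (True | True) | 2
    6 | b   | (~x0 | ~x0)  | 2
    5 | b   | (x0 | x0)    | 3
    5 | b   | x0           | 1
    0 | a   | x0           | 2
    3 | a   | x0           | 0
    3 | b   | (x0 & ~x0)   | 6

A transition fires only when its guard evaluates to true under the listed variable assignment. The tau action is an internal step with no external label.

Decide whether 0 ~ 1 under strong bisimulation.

Compute ~ classes (split until stable):
  π0 = {{0,1,2,3,4,5,6}}
  π1 = {{0},{1,3,5},{2},{4},{6}}
Fixed point at round 2; 5 class(es).
class of 0: {0}; class of 1: {1,3,5}

Answer: NOT BISIMILAR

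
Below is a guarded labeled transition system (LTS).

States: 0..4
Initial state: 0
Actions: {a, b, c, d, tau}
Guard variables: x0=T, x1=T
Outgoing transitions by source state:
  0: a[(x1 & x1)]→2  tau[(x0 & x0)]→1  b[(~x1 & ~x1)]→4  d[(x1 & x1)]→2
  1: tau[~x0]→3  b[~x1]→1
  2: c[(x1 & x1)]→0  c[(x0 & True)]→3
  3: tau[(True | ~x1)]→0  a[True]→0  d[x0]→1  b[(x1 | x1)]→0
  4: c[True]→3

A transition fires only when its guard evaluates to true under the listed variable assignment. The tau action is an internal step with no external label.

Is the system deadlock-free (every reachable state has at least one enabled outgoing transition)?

Answer: DEADLOCK at state 1

Trace:
Reach set: {0,1,2,3}
  0: a→2  d→2  tau→1  [3 exit(s)]
  1: ∅  [no exit]
  2: c→0  c→3  [2 exit(s)]
  3: a→0  b→0  d→1  tau→0  [4 exit(s)]
Path to 1: tau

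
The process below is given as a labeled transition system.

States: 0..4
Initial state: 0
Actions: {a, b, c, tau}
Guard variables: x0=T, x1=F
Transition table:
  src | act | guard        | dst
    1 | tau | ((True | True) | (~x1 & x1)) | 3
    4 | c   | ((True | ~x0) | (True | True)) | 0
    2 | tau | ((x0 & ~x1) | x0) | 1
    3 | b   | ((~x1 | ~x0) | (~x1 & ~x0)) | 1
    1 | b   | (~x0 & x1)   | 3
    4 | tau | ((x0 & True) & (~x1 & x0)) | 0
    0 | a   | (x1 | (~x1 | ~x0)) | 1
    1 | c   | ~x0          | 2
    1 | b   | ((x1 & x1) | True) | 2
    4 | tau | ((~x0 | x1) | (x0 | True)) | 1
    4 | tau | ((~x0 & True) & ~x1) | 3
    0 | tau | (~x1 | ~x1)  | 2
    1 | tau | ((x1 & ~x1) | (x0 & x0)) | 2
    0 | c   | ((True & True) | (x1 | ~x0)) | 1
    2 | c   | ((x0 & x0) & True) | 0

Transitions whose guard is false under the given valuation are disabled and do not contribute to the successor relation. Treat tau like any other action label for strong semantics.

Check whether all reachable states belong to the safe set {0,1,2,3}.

Allowed set {0,1,2,3}
Reachable = {0,1,2,3}
  0: safe
  1: safe
  2: safe
  3: safe

Answer: INVARIANT HOLDS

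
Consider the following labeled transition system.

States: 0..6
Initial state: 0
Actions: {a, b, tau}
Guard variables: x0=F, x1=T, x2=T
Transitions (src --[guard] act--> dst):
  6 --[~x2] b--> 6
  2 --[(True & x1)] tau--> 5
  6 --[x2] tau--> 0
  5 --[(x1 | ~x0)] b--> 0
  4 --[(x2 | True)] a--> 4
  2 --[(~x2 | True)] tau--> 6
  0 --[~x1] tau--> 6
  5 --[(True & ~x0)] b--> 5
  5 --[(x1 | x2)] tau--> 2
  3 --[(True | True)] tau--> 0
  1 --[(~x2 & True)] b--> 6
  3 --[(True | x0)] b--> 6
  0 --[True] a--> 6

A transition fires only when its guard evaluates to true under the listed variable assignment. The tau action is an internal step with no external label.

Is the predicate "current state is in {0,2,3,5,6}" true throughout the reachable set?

Allowed set {0,2,3,5,6}
R = {0,6}
  0: ok
  6: ok

Answer: INVARIANT HOLDS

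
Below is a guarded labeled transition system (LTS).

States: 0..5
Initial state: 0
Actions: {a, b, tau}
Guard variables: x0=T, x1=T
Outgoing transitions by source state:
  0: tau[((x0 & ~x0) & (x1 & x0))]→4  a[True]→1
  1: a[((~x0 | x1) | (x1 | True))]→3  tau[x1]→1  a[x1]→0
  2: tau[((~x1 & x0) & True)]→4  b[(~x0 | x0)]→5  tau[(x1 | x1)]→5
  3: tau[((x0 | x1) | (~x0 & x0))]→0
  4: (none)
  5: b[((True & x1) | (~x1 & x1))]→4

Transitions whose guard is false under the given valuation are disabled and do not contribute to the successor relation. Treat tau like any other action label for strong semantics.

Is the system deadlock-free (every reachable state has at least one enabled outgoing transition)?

R = {0,1,3}
  0: a→1  [deg 1]
  1: a→0  a→3  tau→1  [deg 3]
  3: tau→0  [deg 1]

Answer: DEADLOCK-FREE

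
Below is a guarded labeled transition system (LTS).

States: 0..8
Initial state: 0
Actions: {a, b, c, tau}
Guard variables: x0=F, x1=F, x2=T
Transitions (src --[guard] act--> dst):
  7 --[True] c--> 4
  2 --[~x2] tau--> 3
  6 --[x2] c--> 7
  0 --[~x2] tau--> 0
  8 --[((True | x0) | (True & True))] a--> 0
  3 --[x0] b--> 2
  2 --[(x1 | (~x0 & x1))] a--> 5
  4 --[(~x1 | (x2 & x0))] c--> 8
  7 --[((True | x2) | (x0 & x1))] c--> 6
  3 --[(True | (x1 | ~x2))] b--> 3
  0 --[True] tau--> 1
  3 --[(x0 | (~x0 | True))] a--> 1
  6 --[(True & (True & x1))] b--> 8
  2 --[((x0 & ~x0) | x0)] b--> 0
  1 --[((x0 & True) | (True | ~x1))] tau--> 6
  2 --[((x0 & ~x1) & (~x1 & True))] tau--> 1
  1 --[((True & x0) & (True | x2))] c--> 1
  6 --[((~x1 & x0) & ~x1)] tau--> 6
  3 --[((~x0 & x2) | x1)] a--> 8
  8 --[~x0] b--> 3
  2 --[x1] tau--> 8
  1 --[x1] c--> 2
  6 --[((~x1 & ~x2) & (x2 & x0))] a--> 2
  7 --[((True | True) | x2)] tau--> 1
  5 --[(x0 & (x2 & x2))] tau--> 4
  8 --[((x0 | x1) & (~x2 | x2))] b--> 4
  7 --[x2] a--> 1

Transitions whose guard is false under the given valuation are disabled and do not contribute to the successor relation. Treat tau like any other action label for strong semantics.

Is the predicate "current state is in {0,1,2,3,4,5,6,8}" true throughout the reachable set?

Safe = {0,1,2,3,4,5,6,8}
R = {0,1,3,4,6,7,8}
  0: ok
  1: ok
  3: ok
  4: ok
  6: ok
  7: VIOLATES
  8: ok
counterexample path to 7: tau·tau·c

Answer: INVARIANT VIOLATED at state 7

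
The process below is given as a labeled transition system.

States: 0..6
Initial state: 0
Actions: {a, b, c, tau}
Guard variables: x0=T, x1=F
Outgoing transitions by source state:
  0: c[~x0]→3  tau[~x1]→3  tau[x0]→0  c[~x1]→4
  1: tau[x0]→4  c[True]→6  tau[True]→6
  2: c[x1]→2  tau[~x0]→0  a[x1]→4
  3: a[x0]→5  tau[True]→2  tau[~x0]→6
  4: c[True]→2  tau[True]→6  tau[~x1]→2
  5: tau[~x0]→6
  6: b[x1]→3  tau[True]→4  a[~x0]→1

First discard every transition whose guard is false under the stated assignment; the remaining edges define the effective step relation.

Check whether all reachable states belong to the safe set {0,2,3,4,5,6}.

Answer: INVARIANT HOLDS

Working:
Allowed set {0,2,3,4,5,6}
Reachable = {0,2,3,4,5,6}
  0: ✓
  2: ✓
  3: ✓
  4: ✓
  5: ✓
  6: ✓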